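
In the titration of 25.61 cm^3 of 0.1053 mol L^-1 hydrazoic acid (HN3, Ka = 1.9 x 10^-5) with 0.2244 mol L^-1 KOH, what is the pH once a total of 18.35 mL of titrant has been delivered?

12.51

n(acid) = 0.1053 x 0.02561 = 0.002697 mol; n(KOH) added = 0.2244 x 0.01835 = 0.004118 mol.
Base is in excess by 0.004118 - 0.002697 = 0.001421 mol in a total volume of 0.04396 L.
[OH^-] = 0.001421/0.04396 = 0.03233 M, so pOH = 1.49 and pH = 14.00 - 1.49 = 12.51.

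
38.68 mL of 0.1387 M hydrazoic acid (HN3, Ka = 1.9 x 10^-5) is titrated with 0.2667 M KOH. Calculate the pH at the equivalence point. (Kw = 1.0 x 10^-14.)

n(HN3) = 0.1387 x 0.03868 = 0.005365 mol; V(KOH) at equivalence = 0.005365/0.2667 = 0.02012 L.
At equivalence all the acid is converted to N3-; total volume = 0.03868 + 0.02012 = 0.05880 L, so [N3-] = 0.005365/0.05880 = 0.09125 M.
Kb = Kw/Ka = 1.0e-14 / 1.9 x 10^-5 = 5.26e-10.
[OH^-] = sqrt(Kb x [N3-]) = sqrt(5.26e-10 x 0.09125) = 6.93e-6 M.
pOH = 5.16, so pH = 14.00 - 5.16 = 8.84.

8.84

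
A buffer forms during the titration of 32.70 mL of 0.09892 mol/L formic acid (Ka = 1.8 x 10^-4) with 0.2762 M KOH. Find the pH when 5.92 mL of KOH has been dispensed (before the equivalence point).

Initial n(HCOOH) = 0.09892 x 0.03270 = 0.003235 mol.
n(KOH) added = 0.2762 x 0.005920 = 0.001635 mol, converting that many moles of HCOOH to HCOO-.
Remaining n(HCOOH) = 0.001600 mol; n(HCOO-) = 0.001635 mol.
By Henderson-Hasselbalch, pH = pKa + log([A^-]/[HA]) = 3.74 + log(0.001635/0.001600) = 3.74 + (+0.01) = 3.75.

3.75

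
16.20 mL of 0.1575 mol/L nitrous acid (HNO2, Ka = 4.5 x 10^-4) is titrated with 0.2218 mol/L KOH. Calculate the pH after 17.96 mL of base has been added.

12.62

n(acid) = 0.1575 x 0.01620 = 0.002551 mol; n(KOH) added = 0.2218 x 0.01796 = 0.003984 mol.
Base is in excess by 0.003984 - 0.002551 = 0.001432 mol in a total volume of 0.03416 L.
[OH^-] = 0.001432/0.03416 = 0.04192 M, so pOH = 1.38 and pH = 14.00 - 1.38 = 12.62.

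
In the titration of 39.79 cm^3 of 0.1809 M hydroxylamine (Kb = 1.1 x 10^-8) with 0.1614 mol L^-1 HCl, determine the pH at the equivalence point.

n(NH2OH) = 0.1809 x 0.03979 = 0.007198 mol; V(HCl) at equivalence = 0.007198/0.1614 = 0.04460 L.
At equivalence the base is fully converted to NH3OH+; total volume = 0.08439 L, so [NH3OH+] = 0.007198/0.08439 = 0.08530 M.
Ka(NH3OH+) = Kw/Kb = 1.0e-14 / 1.1 x 10^-8 = 9.09e-7.
[H^+] = sqrt(Ka x [NH3OH+]) = sqrt(9.09e-7 x 0.08530) = 0.000278 M.
pH = -log(0.000278) = 3.56.

3.56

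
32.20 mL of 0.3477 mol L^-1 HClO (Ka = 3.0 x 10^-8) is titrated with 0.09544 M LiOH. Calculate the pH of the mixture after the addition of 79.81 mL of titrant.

Initial n(HClO) = 0.3477 x 0.03220 = 0.01120 mol.
n(LiOH) added = 0.09544 x 0.07981 = 0.007617 mol, converting that many moles of HClO to ClO-.
Remaining n(HClO) = 0.003579 mol; n(ClO-) = 0.007617 mol.
By Henderson-Hasselbalch, pH = pKa + log([A^-]/[HA]) = 7.52 + log(0.007617/0.003579) = 7.52 + (+0.33) = 7.85.

7.85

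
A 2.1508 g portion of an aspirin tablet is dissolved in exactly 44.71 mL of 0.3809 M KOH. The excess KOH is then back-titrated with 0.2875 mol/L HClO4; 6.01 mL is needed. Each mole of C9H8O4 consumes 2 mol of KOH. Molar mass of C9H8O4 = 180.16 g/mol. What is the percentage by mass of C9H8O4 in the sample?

Total n(KOH) added = 0.3809 x 0.04471 = 0.01703 mol.
n(HClO4) used = 0.2875 x 0.006010 = 0.001728 mol, which equals the excess n(KOH).
So n(KOH) consumed by the sample = 0.01703 - 0.001728 = 0.01530 mol.
n(C9H8O4) = 0.01530 / 2 = 0.007651 mol.
mass C9H8O4 = 0.007651 x 180.16 = 1.378 g, so %C9H8O4 = 1.378/2.1508 x 100 = 64.1%.

64.1%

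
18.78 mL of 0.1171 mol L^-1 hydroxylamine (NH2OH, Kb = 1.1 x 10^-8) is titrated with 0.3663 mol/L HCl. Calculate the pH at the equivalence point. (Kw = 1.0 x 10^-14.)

3.55

n(NH2OH) = 0.1171 x 0.01878 = 0.002199 mol; V(HCl) at equivalence = 0.002199/0.3663 = 0.006004 L.
At equivalence the base is fully converted to NH3OH+; total volume = 0.02478 L, so [NH3OH+] = 0.002199/0.02478 = 0.08873 M.
Ka(NH3OH+) = Kw/Kb = 1.0e-14 / 1.1 x 10^-8 = 9.09e-7.
[H^+] = sqrt(Ka x [NH3OH+]) = sqrt(9.09e-7 x 0.08873) = 0.000284 M.
pH = -log(0.000284) = 3.55.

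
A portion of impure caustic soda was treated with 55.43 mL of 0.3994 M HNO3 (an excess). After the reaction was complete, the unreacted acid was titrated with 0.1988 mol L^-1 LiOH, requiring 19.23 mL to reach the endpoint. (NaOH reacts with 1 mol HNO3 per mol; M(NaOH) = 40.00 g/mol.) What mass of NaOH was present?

0.733 g

Total n(HNO3) added = 0.3994 x 0.05543 = 0.02214 mol.
n(LiOH) used = 0.1988 x 0.01923 = 0.003823 mol, which equals the excess n(HNO3).
So n(HNO3) consumed by the sample = 0.02214 - 0.003823 = 0.01832 mol.
n(NaOH) = 0.01832 / 1 = 0.01832 mol.
mass = 0.01832 mol x 40.00 g/mol = 0.733 g.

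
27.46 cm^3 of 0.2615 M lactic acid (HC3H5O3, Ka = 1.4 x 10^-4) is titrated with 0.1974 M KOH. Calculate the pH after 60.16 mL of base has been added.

12.73

n(acid) = 0.2615 x 0.02746 = 0.007181 mol; n(KOH) added = 0.1974 x 0.06016 = 0.01188 mol.
Base is in excess by 0.01188 - 0.007181 = 0.004695 mol in a total volume of 0.08762 L.
[OH^-] = 0.004695/0.08762 = 0.05358 M, so pOH = 1.27 and pH = 14.00 - 1.27 = 12.73.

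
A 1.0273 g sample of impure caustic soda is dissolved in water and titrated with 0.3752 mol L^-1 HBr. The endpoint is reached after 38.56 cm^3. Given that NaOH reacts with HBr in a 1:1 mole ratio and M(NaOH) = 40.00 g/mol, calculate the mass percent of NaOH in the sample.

56.3%

n(HBr) = 0.3752 x 0.03856 = 0.01447 mol.
n(NaOH) = 0.01447 / 1 = 0.01447 mol.
mass of NaOH = 0.01447 x 40.00 = 0.5787 g.
% purity = 0.5787 / 1.0273 x 100 = 56.3%.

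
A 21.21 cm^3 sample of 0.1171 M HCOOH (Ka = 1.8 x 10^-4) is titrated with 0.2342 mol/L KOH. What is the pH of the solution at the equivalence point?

n(HCOOH) = 0.1171 x 0.02121 = 0.002484 mol; V(KOH) at equivalence = 0.002484/0.2342 = 0.01060 L.
At equivalence all the acid is converted to HCOO-; total volume = 0.02121 + 0.01060 = 0.03182 L, so [HCOO-] = 0.002484/0.03182 = 0.07807 M.
Kb = Kw/Ka = 1.0e-14 / 1.8 x 10^-4 = 5.56e-11.
[OH^-] = sqrt(Kb x [HCOO-]) = sqrt(5.56e-11 x 0.07807) = 2.08e-6 M.
pOH = 5.68, so pH = 14.00 - 5.68 = 8.32.

8.32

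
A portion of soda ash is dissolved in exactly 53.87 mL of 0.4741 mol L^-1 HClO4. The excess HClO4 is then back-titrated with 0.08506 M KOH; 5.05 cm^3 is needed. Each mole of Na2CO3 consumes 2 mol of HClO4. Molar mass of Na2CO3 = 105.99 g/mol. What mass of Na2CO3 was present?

Total n(HClO4) added = 0.4741 x 0.05387 = 0.02554 mol.
n(KOH) used = 0.08506 x 0.005050 = 0.0004296 mol, which equals the excess n(HClO4).
So n(HClO4) consumed by the sample = 0.02554 - 0.0004296 = 0.02511 mol.
n(Na2CO3) = 0.02511 / 2 = 0.01256 mol.
mass = 0.01256 mol x 105.99 g/mol = 1.33 g.

1.33 g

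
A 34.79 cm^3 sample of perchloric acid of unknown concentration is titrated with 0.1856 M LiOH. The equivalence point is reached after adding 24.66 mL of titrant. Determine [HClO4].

n(LiOH) delivered = 0.1856 x 0.02466 = 0.004577 mol.
For a 1:1 reaction, n(HClO4) = 0.004577 mol.
[HClO4] = 0.004577 mol / 0.03479 L = 0.132 M.

0.132 M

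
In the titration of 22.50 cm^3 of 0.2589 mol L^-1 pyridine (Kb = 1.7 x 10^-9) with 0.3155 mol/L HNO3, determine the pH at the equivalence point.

n(C5H5N) = 0.2589 x 0.02250 = 0.005825 mol; V(HNO3) at equivalence = 0.005825/0.3155 = 0.01846 L.
At equivalence the base is fully converted to C5H5NH+; total volume = 0.04096 L, so [C5H5NH+] = 0.005825/0.04096 = 0.1422 M.
Ka(C5H5NH+) = Kw/Kb = 1.0e-14 / 1.7 x 10^-9 = 5.88e-6.
[H^+] = sqrt(Ka x [C5H5NH+]) = sqrt(5.88e-6 x 0.1422) = 0.000915 M.
pH = -log(0.000915) = 3.04.

3.04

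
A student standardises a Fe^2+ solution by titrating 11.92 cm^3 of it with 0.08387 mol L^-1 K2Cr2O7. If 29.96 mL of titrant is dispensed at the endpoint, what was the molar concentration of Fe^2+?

1.26 M

n(K2Cr2O7) = 0.08387 x 0.02996 = 0.002513 mol.
From the balanced equation, 1 mol K2Cr2O7 reacts with 6 mol Fe^2+, so n(Fe^2+) = 0.002513 x 6/1 = 0.01508 mol.
[Fe^2+] = 0.01508 / 0.01192 L = 1.26 M.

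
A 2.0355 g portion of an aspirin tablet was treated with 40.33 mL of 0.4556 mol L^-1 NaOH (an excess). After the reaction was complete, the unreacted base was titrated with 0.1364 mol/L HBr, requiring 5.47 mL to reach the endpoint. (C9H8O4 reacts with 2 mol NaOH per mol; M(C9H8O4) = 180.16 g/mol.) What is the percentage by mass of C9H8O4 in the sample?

78.0%

Total n(NaOH) added = 0.4556 x 0.04033 = 0.01837 mol.
n(HBr) used = 0.1364 x 0.005470 = 0.0007461 mol, which equals the excess n(NaOH).
So n(NaOH) consumed by the sample = 0.01837 - 0.0007461 = 0.01763 mol.
n(C9H8O4) = 0.01763 / 2 = 0.008814 mol.
mass C9H8O4 = 0.008814 x 180.16 = 1.588 g, so %C9H8O4 = 1.588/2.0355 x 100 = 78.0%.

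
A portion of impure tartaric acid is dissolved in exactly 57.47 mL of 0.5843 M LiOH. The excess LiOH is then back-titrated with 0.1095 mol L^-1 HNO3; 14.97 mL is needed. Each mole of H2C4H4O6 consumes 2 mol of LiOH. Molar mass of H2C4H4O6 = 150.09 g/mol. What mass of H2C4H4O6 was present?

Total n(LiOH) added = 0.5843 x 0.05747 = 0.03358 mol.
n(HNO3) used = 0.1095 x 0.01497 = 0.001639 mol, which equals the excess n(LiOH).
So n(LiOH) consumed by the sample = 0.03358 - 0.001639 = 0.03194 mol.
n(H2C4H4O6) = 0.03194 / 2 = 0.01597 mol.
mass = 0.01597 mol x 150.09 g/mol = 2.40 g.

2.40 g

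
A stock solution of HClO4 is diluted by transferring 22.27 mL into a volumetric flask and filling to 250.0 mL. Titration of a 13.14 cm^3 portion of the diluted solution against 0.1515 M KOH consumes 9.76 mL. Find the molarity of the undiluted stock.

1.26 M

n(KOH) = 0.1515 x 0.009760 = 0.001479 mol.
n(HClO4) in the aliquot = 0.001479 mol.
[diluted HClO4] = 0.001479 / 0.01314 = 0.1125 M.
Dilution factor = 250.0/22.27 = 11.23, so [stock] = 0.1125 x 11.23 = 1.26 M.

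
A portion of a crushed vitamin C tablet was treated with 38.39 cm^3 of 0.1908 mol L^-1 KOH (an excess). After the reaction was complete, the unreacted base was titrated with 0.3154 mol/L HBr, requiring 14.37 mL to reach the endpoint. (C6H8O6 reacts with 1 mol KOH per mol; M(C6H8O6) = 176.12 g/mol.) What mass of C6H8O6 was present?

0.492 g

Total n(KOH) added = 0.1908 x 0.03839 = 0.007325 mol.
n(HBr) used = 0.3154 x 0.01437 = 0.004532 mol, which equals the excess n(KOH).
So n(KOH) consumed by the sample = 0.007325 - 0.004532 = 0.002793 mol.
n(C6H8O6) = 0.002793 / 1 = 0.002793 mol.
mass = 0.002793 mol x 176.12 g/mol = 0.492 g.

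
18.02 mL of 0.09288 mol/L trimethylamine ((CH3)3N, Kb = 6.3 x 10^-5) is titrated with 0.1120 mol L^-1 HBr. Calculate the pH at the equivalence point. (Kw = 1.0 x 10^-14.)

n((CH3)3N) = 0.09288 x 0.01802 = 0.001674 mol; V(HBr) at equivalence = 0.001674/0.1120 = 0.01494 L.
At equivalence the base is fully converted to (CH3)3NH+; total volume = 0.03296 L, so [(CH3)3NH+] = 0.001674/0.03296 = 0.05077 M.
Ka((CH3)3NH+) = Kw/Kb = 1.0e-14 / 6.3 x 10^-5 = 1.59e-10.
[H^+] = sqrt(Ka x [(CH3)3NH+]) = sqrt(1.59e-10 x 0.05077) = 2.84e-6 M.
pH = -log(2.84e-6) = 5.55.

5.55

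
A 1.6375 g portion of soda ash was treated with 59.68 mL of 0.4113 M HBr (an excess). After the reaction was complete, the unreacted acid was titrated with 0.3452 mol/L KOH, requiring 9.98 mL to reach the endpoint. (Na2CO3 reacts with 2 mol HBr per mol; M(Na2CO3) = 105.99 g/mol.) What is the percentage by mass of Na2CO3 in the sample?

Total n(HBr) added = 0.4113 x 0.05968 = 0.02455 mol.
n(KOH) used = 0.3452 x 0.009980 = 0.003445 mol, which equals the excess n(HBr).
So n(HBr) consumed by the sample = 0.02455 - 0.003445 = 0.02110 mol.
n(Na2CO3) = 0.02110 / 2 = 0.01055 mol.
mass Na2CO3 = 0.01055 x 105.99 = 1.118 g, so %Na2CO3 = 1.118/1.6375 x 100 = 68.3%.

68.3%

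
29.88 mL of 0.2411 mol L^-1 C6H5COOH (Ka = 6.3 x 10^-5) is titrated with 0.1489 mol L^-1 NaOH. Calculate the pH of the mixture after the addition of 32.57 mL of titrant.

4.51

Initial n(C6H5COOH) = 0.2411 x 0.02988 = 0.007204 mol.
n(NaOH) added = 0.1489 x 0.03257 = 0.004850 mol, converting that many moles of C6H5COOH to C6H5COO-.
Remaining n(C6H5COOH) = 0.002354 mol; n(C6H5COO-) = 0.004850 mol.
By Henderson-Hasselbalch, pH = pKa + log([A^-]/[HA]) = 4.20 + log(0.004850/0.002354) = 4.20 + (+0.31) = 4.51.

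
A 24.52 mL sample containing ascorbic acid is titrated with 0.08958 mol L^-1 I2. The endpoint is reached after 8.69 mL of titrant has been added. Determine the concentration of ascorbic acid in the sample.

n(I2) = 0.08958 x 0.008690 = 0.0007785 mol.
From the balanced equation, 1 mol I2 reacts with 1 mol ascorbic acid, so n(ascorbic acid) = 0.0007785 x 1/1 = 0.0007785 mol.
[ascorbic acid] = 0.0007785 / 0.02452 L = 0.0317 M.

0.0317 M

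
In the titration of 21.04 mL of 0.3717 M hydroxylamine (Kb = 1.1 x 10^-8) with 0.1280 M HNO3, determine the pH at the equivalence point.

3.53

n(NH2OH) = 0.3717 x 0.02104 = 0.007821 mol; V(HNO3) at equivalence = 0.007821/0.1280 = 0.06110 L.
At equivalence the base is fully converted to NH3OH+; total volume = 0.08214 L, so [NH3OH+] = 0.007821/0.08214 = 0.09521 M.
Ka(NH3OH+) = Kw/Kb = 1.0e-14 / 1.1 x 10^-8 = 9.09e-7.
[H^+] = sqrt(Ka x [NH3OH+]) = sqrt(9.09e-7 x 0.09521) = 0.000294 M.
pH = -log(0.000294) = 3.53.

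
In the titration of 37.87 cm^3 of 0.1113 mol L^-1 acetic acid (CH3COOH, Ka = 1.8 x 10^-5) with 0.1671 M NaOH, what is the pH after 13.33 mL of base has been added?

Initial n(CH3COOH) = 0.1113 x 0.03787 = 0.004215 mol.
n(NaOH) added = 0.1671 x 0.01333 = 0.002227 mol, converting that many moles of CH3COOH to CH3COO-.
Remaining n(CH3COOH) = 0.001987 mol; n(CH3COO-) = 0.002227 mol.
By Henderson-Hasselbalch, pH = pKa + log([A^-]/[HA]) = 4.74 + log(0.002227/0.001987) = 4.74 + (+0.05) = 4.79.

4.79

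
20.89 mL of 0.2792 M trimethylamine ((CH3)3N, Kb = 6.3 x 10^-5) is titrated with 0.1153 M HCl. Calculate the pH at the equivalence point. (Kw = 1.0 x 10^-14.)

5.44

n((CH3)3N) = 0.2792 x 0.02089 = 0.005832 mol; V(HCl) at equivalence = 0.005832/0.1153 = 0.05059 L.
At equivalence the base is fully converted to (CH3)3NH+; total volume = 0.07148 L, so [(CH3)3NH+] = 0.005832/0.07148 = 0.08160 M.
Ka((CH3)3NH+) = Kw/Kb = 1.0e-14 / 6.3 x 10^-5 = 1.59e-10.
[H^+] = sqrt(Ka x [(CH3)3NH+]) = sqrt(1.59e-10 x 0.08160) = 3.60e-6 M.
pH = -log(3.60e-6) = 5.44.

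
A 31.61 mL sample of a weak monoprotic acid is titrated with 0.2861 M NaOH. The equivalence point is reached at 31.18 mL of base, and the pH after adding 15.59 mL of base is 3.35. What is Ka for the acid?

15.59 mL is half of the equivalence volume, so this is the half-equivalence point where [HA] = [A^-].
At half-equivalence pH = pKa, so pKa = 3.35.
Ka = 10^(-3.35) = 4.5 x 10^-4.

4.5 x 10^-4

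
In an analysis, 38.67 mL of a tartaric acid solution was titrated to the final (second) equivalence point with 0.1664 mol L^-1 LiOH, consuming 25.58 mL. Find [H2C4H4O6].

0.0550 M

n(LiOH) = 0.1664 x 0.02558 = 0.004257 mol.
At the final (second) equivalence point, 2 mol OH^- react per mol H2C4H4O6, so n(H2C4H4O6) = 0.004257 / 2 = 0.002128 mol.
[H2C4H4O6] = 0.002128 / 0.03867 L = 0.0550 M.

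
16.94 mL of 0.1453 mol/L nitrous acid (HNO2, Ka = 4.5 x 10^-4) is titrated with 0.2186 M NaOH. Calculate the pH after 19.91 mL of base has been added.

12.71

n(acid) = 0.1453 x 0.01694 = 0.002461 mol; n(NaOH) added = 0.2186 x 0.01991 = 0.004352 mol.
Base is in excess by 0.004352 - 0.002461 = 0.001891 mol in a total volume of 0.03685 L.
[OH^-] = 0.001891/0.03685 = 0.05131 M, so pOH = 1.29 and pH = 14.00 - 1.29 = 12.71.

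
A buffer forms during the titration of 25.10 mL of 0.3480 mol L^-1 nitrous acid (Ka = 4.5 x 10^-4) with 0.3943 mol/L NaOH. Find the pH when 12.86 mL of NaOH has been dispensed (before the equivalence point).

Initial n(HNO2) = 0.3480 x 0.02510 = 0.008735 mol.
n(NaOH) added = 0.3943 x 0.01286 = 0.005071 mol, converting that many moles of HNO2 to NO2-.
Remaining n(HNO2) = 0.003664 mol; n(NO2-) = 0.005071 mol.
By Henderson-Hasselbalch, pH = pKa + log([A^-]/[HA]) = 3.35 + log(0.005071/0.003664) = 3.35 + (+0.14) = 3.49.

3.49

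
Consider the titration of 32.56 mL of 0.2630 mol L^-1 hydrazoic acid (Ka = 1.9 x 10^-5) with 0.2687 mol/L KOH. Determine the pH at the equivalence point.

n(HN3) = 0.2630 x 0.03256 = 0.008563 mol; V(KOH) at equivalence = 0.008563/0.2687 = 0.03187 L.
At equivalence all the acid is converted to N3-; total volume = 0.03256 + 0.03187 = 0.06443 L, so [N3-] = 0.008563/0.06443 = 0.1329 M.
Kb = Kw/Ka = 1.0e-14 / 1.9 x 10^-5 = 5.26e-10.
[OH^-] = sqrt(Kb x [N3-]) = sqrt(5.26e-10 x 0.1329) = 8.36e-6 M.
pOH = 5.08, so pH = 14.00 - 5.08 = 8.92.

8.92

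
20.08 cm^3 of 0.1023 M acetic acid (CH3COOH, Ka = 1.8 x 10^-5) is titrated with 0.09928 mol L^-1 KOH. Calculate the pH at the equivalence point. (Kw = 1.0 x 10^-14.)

n(CH3COOH) = 0.1023 x 0.02008 = 0.002054 mol; V(KOH) at equivalence = 0.002054/0.09928 = 0.02069 L.
At equivalence all the acid is converted to CH3COO-; total volume = 0.02008 + 0.02069 = 0.04077 L, so [CH3COO-] = 0.002054/0.04077 = 0.05038 M.
Kb = Kw/Ka = 1.0e-14 / 1.8 x 10^-5 = 5.56e-10.
[OH^-] = sqrt(Kb x [CH3COO-]) = sqrt(5.56e-10 x 0.05038) = 5.29e-6 M.
pOH = 5.28, so pH = 14.00 - 5.28 = 8.72.

8.72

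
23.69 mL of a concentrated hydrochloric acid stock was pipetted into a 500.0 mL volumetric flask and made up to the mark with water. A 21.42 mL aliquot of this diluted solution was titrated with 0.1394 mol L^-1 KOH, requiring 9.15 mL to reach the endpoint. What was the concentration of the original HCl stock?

1.26 M

n(KOH) = 0.1394 x 0.009150 = 0.001276 mol.
n(HCl) in the aliquot = 0.001276 mol.
[diluted HCl] = 0.001276 / 0.02142 = 0.05955 M.
Dilution factor = 500.0/23.69 = 21.11, so [stock] = 0.05955 x 21.11 = 1.26 M.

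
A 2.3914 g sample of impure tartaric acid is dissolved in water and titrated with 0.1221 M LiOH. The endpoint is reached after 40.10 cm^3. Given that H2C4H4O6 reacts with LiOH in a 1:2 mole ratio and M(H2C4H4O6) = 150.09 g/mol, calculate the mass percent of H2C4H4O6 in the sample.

n(LiOH) = 0.1221 x 0.04010 = 0.004896 mol.
n(H2C4H4O6) = 0.004896 / 2 = 0.002448 mol.
mass of H2C4H4O6 = 0.002448 x 150.09 = 0.3674 g.
% purity = 0.3674 / 2.3914 x 100 = 15.4%.

15.4%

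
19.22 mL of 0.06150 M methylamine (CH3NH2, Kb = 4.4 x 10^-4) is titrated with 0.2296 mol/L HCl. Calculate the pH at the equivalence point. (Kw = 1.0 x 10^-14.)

n(CH3NH2) = 0.06150 x 0.01922 = 0.001182 mol; V(HCl) at equivalence = 0.001182/0.2296 = 0.005148 L.
At equivalence the base is fully converted to CH3NH3+; total volume = 0.02437 L, so [CH3NH3+] = 0.001182/0.02437 = 0.04851 M.
Ka(CH3NH3+) = Kw/Kb = 1.0e-14 / 4.4 x 10^-4 = 2.27e-11.
[H^+] = sqrt(Ka x [CH3NH3+]) = sqrt(2.27e-11 x 0.04851) = 1.05e-6 M.
pH = -log(1.05e-6) = 5.98.

5.98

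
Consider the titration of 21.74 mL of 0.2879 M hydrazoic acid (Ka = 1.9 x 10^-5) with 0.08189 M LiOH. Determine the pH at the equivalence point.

8.76

n(HN3) = 0.2879 x 0.02174 = 0.006259 mol; V(LiOH) at equivalence = 0.006259/0.08189 = 0.07643 L.
At equivalence all the acid is converted to N3-; total volume = 0.02174 + 0.07643 = 0.09817 L, so [N3-] = 0.006259/0.09817 = 0.06376 M.
Kb = Kw/Ka = 1.0e-14 / 1.9 x 10^-5 = 5.26e-10.
[OH^-] = sqrt(Kb x [N3-]) = sqrt(5.26e-10 x 0.06376) = 5.79e-6 M.
pOH = 5.24, so pH = 14.00 - 5.24 = 8.76.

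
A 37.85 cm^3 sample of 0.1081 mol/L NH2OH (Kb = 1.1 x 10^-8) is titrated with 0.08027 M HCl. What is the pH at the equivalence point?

n(NH2OH) = 0.1081 x 0.03785 = 0.004092 mol; V(HCl) at equivalence = 0.004092/0.08027 = 0.05097 L.
At equivalence the base is fully converted to NH3OH+; total volume = 0.08882 L, so [NH3OH+] = 0.004092/0.08882 = 0.04606 M.
Ka(NH3OH+) = Kw/Kb = 1.0e-14 / 1.1 x 10^-8 = 9.09e-7.
[H^+] = sqrt(Ka x [NH3OH+]) = sqrt(9.09e-7 x 0.04606) = 0.000205 M.
pH = -log(0.000205) = 3.69.

3.69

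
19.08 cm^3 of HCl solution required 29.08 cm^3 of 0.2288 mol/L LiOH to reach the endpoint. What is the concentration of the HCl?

0.349 M

n(LiOH) delivered = 0.2288 x 0.02908 = 0.006654 mol.
For a 1:1 reaction, n(HCl) = 0.006654 mol.
[HCl] = 0.006654 mol / 0.01908 L = 0.349 M.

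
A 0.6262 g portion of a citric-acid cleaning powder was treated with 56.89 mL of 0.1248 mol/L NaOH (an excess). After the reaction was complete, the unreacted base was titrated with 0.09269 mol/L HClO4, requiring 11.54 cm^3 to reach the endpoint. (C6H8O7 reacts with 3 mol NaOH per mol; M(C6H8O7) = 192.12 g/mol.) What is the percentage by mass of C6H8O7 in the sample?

61.7%

Total n(NaOH) added = 0.1248 x 0.05689 = 0.007100 mol.
n(HClO4) used = 0.09269 x 0.01154 = 0.001070 mol, which equals the excess n(NaOH).
So n(NaOH) consumed by the sample = 0.007100 - 0.001070 = 0.006030 mol.
n(C6H8O7) = 0.006030 / 3 = 0.002010 mol.
mass C6H8O7 = 0.002010 x 192.12 = 0.3862 g, so %C6H8O7 = 0.3862/0.6262 x 100 = 61.7%.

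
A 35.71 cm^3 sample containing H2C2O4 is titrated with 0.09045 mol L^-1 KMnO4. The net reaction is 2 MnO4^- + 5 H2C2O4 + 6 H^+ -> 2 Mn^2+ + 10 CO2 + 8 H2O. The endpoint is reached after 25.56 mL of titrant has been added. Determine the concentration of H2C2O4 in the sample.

n(KMnO4) = 0.09045 x 0.02556 = 0.002312 mol.
From the balanced equation, 2 mol KMnO4 reacts with 5 mol H2C2O4, so n(H2C2O4) = 0.002312 x 5/2 = 0.005780 mol.
[H2C2O4] = 0.005780 / 0.03571 L = 0.162 M.

0.162 M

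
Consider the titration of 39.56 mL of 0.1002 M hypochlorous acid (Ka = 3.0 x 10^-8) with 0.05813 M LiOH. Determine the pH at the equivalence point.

10.04

n(HClO) = 0.1002 x 0.03956 = 0.003964 mol; V(LiOH) at equivalence = 0.003964/0.05813 = 0.06819 L.
At equivalence all the acid is converted to ClO-; total volume = 0.03956 + 0.06819 = 0.1078 L, so [ClO-] = 0.003964/0.1078 = 0.03679 M.
Kb = Kw/Ka = 1.0e-14 / 3.0 x 10^-8 = 3.33e-7.
[OH^-] = sqrt(Kb x [ClO-]) = sqrt(3.33e-7 x 0.03679) = 0.000111 M.
pOH = 3.96, so pH = 14.00 - 3.96 = 10.04.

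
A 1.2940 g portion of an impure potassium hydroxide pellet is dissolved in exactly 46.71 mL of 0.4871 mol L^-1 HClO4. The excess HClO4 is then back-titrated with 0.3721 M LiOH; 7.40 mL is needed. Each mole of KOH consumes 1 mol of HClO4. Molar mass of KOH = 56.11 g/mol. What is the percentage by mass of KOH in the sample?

86.7%

Total n(HClO4) added = 0.4871 x 0.04671 = 0.02275 mol.
n(LiOH) used = 0.3721 x 0.007400 = 0.002754 mol, which equals the excess n(HClO4).
So n(HClO4) consumed by the sample = 0.02275 - 0.002754 = 0.02000 mol.
n(KOH) = 0.02000 / 1 = 0.02000 mol.
mass KOH = 0.02000 x 56.11 = 1.122 g, so %KOH = 1.122/1.2940 x 100 = 86.7%.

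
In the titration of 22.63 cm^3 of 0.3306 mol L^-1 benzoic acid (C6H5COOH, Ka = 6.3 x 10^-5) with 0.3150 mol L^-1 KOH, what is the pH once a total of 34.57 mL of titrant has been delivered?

n(acid) = 0.3306 x 0.02263 = 0.007481 mol; n(KOH) added = 0.3150 x 0.03457 = 0.01089 mol.
Base is in excess by 0.01089 - 0.007481 = 0.003408 mol in a total volume of 0.05720 L.
[OH^-] = 0.003408/0.05720 = 0.05958 M, so pOH = 1.22 and pH = 14.00 - 1.22 = 12.78.

12.78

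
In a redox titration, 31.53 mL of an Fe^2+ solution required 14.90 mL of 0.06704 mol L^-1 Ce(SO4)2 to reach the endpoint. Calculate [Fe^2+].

n(Ce(SO4)2) = 0.06704 x 0.01490 = 0.0009989 mol.
From the balanced equation, 1 mol Ce(SO4)2 reacts with 1 mol Fe^2+, so n(Fe^2+) = 0.0009989 x 1/1 = 0.0009989 mol.
[Fe^2+] = 0.0009989 / 0.03153 L = 0.0317 M.

0.0317 M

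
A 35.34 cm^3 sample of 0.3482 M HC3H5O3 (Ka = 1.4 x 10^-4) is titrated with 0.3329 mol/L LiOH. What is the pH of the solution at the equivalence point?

8.54

n(HC3H5O3) = 0.3482 x 0.03534 = 0.01231 mol; V(LiOH) at equivalence = 0.01231/0.3329 = 0.03696 L.
At equivalence all the acid is converted to C3H5O3-; total volume = 0.03534 + 0.03696 = 0.07230 L, so [C3H5O3-] = 0.01231/0.07230 = 0.1702 M.
Kb = Kw/Ka = 1.0e-14 / 1.4 x 10^-4 = 7.14e-11.
[OH^-] = sqrt(Kb x [C3H5O3-]) = sqrt(7.14e-11 x 0.1702) = 3.49e-6 M.
pOH = 5.46, so pH = 14.00 - 5.46 = 8.54.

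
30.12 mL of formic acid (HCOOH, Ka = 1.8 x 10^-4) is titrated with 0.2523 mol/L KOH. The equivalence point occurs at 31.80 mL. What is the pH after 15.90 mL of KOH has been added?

15.90 mL is exactly half the equivalence volume (31.80/2), i.e. the half-equivalence point.
There, n(HA) = n(A^-), so pH = pKa = -log(1.8 x 10^-4) = 3.74.

3.74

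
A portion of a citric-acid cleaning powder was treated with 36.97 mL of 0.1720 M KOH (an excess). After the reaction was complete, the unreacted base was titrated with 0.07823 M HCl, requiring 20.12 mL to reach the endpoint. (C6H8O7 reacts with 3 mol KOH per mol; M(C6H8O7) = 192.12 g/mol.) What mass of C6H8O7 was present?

0.306 g

Total n(KOH) added = 0.1720 x 0.03697 = 0.006359 mol.
n(HCl) used = 0.07823 x 0.02012 = 0.001574 mol, which equals the excess n(KOH).
So n(KOH) consumed by the sample = 0.006359 - 0.001574 = 0.004785 mol.
n(C6H8O7) = 0.004785 / 3 = 0.001595 mol.
mass = 0.001595 mol x 192.12 g/mol = 0.306 g.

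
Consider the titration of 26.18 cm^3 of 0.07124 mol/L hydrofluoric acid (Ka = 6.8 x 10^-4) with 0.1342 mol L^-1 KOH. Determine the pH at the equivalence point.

7.92

n(HF) = 0.07124 x 0.02618 = 0.001865 mol; V(KOH) at equivalence = 0.001865/0.1342 = 0.01390 L.
At equivalence all the acid is converted to F-; total volume = 0.02618 + 0.01390 = 0.04008 L, so [F-] = 0.001865/0.04008 = 0.04654 M.
Kb = Kw/Ka = 1.0e-14 / 6.8 x 10^-4 = 1.47e-11.
[OH^-] = sqrt(Kb x [F-]) = sqrt(1.47e-11 x 0.04654) = 8.27e-7 M.
pOH = 6.08, so pH = 14.00 - 6.08 = 7.92.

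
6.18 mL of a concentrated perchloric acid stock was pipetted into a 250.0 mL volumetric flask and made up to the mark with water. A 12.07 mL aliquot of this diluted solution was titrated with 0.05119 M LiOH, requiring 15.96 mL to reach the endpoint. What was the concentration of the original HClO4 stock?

2.74 M

n(LiOH) = 0.05119 x 0.01596 = 0.0008170 mol.
n(HClO4) in the aliquot = 0.0008170 mol.
[diluted HClO4] = 0.0008170 / 0.01207 = 0.06769 M.
Dilution factor = 250.0/6.180 = 40.45, so [stock] = 0.06769 x 40.45 = 2.74 M.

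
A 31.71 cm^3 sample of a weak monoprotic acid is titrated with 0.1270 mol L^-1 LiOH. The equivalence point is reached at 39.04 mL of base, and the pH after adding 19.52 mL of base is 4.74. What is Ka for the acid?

19.52 mL is half of the equivalence volume, so this is the half-equivalence point where [HA] = [A^-].
At half-equivalence pH = pKa, so pKa = 4.74.
Ka = 10^(-4.74) = 1.8 x 10^-5.

1.8 x 10^-5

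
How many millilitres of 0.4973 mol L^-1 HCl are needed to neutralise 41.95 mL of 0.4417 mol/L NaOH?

37.3 mL

n(NaOH) = 0.4417 mol/L x 0.04195 L = 0.01853 mol.
At equivalence n(HCl) = n(NaOH) = 0.01853 mol.
V(HCl) = 0.01853 / 0.4973 = 0.03726 L = 37.3 mL.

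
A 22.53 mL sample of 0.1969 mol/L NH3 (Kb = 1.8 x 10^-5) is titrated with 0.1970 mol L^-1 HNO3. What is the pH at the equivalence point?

n(NH3) = 0.1969 x 0.02253 = 0.004436 mol; V(HNO3) at equivalence = 0.004436/0.1970 = 0.02252 L.
At equivalence the base is fully converted to NH4+; total volume = 0.04505 L, so [NH4+] = 0.004436/0.04505 = 0.09847 M.
Ka(NH4+) = Kw/Kb = 1.0e-14 / 1.8 x 10^-5 = 5.56e-10.
[H^+] = sqrt(Ka x [NH4+]) = sqrt(5.56e-10 x 0.09847) = 7.40e-6 M.
pH = -log(7.40e-6) = 5.13.

5.13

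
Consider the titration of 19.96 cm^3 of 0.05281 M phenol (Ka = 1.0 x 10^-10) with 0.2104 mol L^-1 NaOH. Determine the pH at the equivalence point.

n(C6H5OH) = 0.05281 x 0.01996 = 0.001054 mol; V(NaOH) at equivalence = 0.001054/0.2104 = 0.005010 L.
At equivalence all the acid is converted to C6H5O-; total volume = 0.01996 + 0.005010 = 0.02497 L, so [C6H5O-] = 0.001054/0.02497 = 0.04221 M.
Kb = Kw/Ka = 1.0e-14 / 1.0 x 10^-10 = 0.000100.
[OH^-] = sqrt(Kb x [C6H5O-]) = sqrt(0.000100 x 0.04221) = 0.00205 M.
pOH = 2.69, so pH = 14.00 - 2.69 = 11.31.

11.31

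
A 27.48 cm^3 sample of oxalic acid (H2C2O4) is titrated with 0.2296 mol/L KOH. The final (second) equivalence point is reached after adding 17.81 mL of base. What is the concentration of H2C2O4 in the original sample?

n(KOH) = 0.2296 x 0.01781 = 0.004089 mol.
At the final (second) equivalence point, 2 mol OH^- react per mol H2C2O4, so n(H2C2O4) = 0.004089 / 2 = 0.002045 mol.
[H2C2O4] = 0.002045 / 0.02748 L = 0.0744 M.

0.0744 M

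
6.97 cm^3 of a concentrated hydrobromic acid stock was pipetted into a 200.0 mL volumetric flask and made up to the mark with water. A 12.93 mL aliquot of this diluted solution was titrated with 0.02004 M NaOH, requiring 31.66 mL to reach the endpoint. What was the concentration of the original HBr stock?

n(NaOH) = 0.02004 x 0.03166 = 0.0006345 mol.
n(HBr) in the aliquot = 0.0006345 mol.
[diluted HBr] = 0.0006345 / 0.01293 = 0.04907 M.
Dilution factor = 200.0/6.970 = 28.69, so [stock] = 0.04907 x 28.69 = 1.41 M.

1.41 M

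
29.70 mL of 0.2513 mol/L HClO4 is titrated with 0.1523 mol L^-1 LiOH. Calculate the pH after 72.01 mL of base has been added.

12.54

n(acid) = 0.2513 x 0.02970 = 0.007464 mol; n(LiOH) added = 0.1523 x 0.07201 = 0.01097 mol.
Base is in excess by 0.01097 - 0.007464 = 0.003504 mol in a total volume of 0.1017 L.
[OH^-] = 0.003504/0.1017 = 0.03445 M, so pOH = 1.46 and pH = 14.00 - 1.46 = 12.54.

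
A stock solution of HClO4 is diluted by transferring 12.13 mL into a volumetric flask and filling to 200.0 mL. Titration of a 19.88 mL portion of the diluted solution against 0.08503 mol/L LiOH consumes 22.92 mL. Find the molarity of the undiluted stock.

n(LiOH) = 0.08503 x 0.02292 = 0.001949 mol.
n(HClO4) in the aliquot = 0.001949 mol.
[diluted HClO4] = 0.001949 / 0.01988 = 0.09803 M.
Dilution factor = 200.0/12.13 = 16.49, so [stock] = 0.09803 x 16.49 = 1.62 M.

1.62 M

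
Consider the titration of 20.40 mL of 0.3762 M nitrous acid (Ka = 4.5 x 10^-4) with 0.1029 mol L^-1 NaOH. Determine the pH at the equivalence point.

8.13

n(HNO2) = 0.3762 x 0.02040 = 0.007674 mol; V(NaOH) at equivalence = 0.007674/0.1029 = 0.07458 L.
At equivalence all the acid is converted to NO2-; total volume = 0.02040 + 0.07458 = 0.09498 L, so [NO2-] = 0.007674/0.09498 = 0.08080 M.
Kb = Kw/Ka = 1.0e-14 / 4.5 x 10^-4 = 2.22e-11.
[OH^-] = sqrt(Kb x [NO2-]) = sqrt(2.22e-11 x 0.08080) = 1.34e-6 M.
pOH = 5.87, so pH = 14.00 - 5.87 = 8.13.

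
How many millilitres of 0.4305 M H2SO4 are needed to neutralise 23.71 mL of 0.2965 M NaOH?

8.16 mL

n(NaOH) = 0.2965 mol/L x 0.02371 L = 0.007030 mol.
The neutralisation is 2 NaOH : 1 H2SO4, so n(H2SO4) = 0.007030 x 1/2 = 0.003515 mol.
V(H2SO4) = 0.003515 / 0.4305 = 0.008165 L = 8.16 mL.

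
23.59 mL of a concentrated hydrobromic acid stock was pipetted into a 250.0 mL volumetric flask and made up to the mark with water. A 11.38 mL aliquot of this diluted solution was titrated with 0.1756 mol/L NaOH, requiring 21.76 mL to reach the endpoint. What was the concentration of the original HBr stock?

n(NaOH) = 0.1756 x 0.02176 = 0.003821 mol.
n(HBr) in the aliquot = 0.003821 mol.
[diluted HBr] = 0.003821 / 0.01138 = 0.3358 M.
Dilution factor = 250.0/23.59 = 10.60, so [stock] = 0.3358 x 10.60 = 3.56 M.

3.56 M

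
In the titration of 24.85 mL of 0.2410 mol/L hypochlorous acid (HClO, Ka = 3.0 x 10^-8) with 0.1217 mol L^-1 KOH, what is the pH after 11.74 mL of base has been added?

Initial n(HClO) = 0.2410 x 0.02485 = 0.005989 mol.
n(KOH) added = 0.1217 x 0.01174 = 0.001429 mol, converting that many moles of HClO to ClO-.
Remaining n(HClO) = 0.004560 mol; n(ClO-) = 0.001429 mol.
By Henderson-Hasselbalch, pH = pKa + log([A^-]/[HA]) = 7.52 + log(0.001429/0.004560) = 7.52 + (-0.50) = 7.02.

7.02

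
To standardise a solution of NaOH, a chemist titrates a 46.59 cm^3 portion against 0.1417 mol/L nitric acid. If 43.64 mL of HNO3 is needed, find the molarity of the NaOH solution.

n(HNO3) delivered = 0.1417 x 0.04364 = 0.006184 mol.
For a 1:1 reaction, n(NaOH) = 0.006184 mol.
[NaOH] = 0.006184 mol / 0.04659 L = 0.133 M.

0.133 M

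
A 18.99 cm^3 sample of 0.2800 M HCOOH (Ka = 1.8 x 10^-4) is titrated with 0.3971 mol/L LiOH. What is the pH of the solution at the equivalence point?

n(HCOOH) = 0.2800 x 0.01899 = 0.005317 mol; V(LiOH) at equivalence = 0.005317/0.3971 = 0.01339 L.
At equivalence all the acid is converted to HCOO-; total volume = 0.01899 + 0.01339 = 0.03238 L, so [HCOO-] = 0.005317/0.03238 = 0.1642 M.
Kb = Kw/Ka = 1.0e-14 / 1.8 x 10^-4 = 5.56e-11.
[OH^-] = sqrt(Kb x [HCOO-]) = sqrt(5.56e-11 x 0.1642) = 3.02e-6 M.
pOH = 5.52, so pH = 14.00 - 5.52 = 8.48.

8.48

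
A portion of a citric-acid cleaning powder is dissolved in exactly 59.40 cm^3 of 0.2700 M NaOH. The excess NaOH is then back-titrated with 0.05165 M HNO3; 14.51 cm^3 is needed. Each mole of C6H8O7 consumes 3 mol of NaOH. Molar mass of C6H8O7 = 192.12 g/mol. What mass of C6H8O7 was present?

Total n(NaOH) added = 0.2700 x 0.05940 = 0.01604 mol.
n(HNO3) used = 0.05165 x 0.01451 = 0.0007494 mol, which equals the excess n(NaOH).
So n(NaOH) consumed by the sample = 0.01604 - 0.0007494 = 0.01529 mol.
n(C6H8O7) = 0.01529 / 3 = 0.005096 mol.
mass = 0.005096 mol x 192.12 g/mol = 0.979 g.

0.979 g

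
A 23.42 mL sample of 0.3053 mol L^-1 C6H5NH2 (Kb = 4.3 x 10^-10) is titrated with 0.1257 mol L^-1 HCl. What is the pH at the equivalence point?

n(C6H5NH2) = 0.3053 x 0.02342 = 0.007150 mol; V(HCl) at equivalence = 0.007150/0.1257 = 0.05688 L.
At equivalence the base is fully converted to C6H5NH3+; total volume = 0.08030 L, so [C6H5NH3+] = 0.007150/0.08030 = 0.08904 M.
Ka(C6H5NH3+) = Kw/Kb = 1.0e-14 / 4.3 x 10^-10 = 2.33e-5.
[H^+] = sqrt(Ka x [C6H5NH3+]) = sqrt(2.33e-5 x 0.08904) = 0.00144 M.
pH = -log(0.00144) = 2.84.

2.84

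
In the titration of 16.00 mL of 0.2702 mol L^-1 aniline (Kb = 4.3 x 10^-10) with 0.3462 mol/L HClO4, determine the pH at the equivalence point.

n(C6H5NH2) = 0.2702 x 0.01600 = 0.004323 mol; V(HClO4) at equivalence = 0.004323/0.3462 = 0.01249 L.
At equivalence the base is fully converted to C6H5NH3+; total volume = 0.02849 L, so [C6H5NH3+] = 0.004323/0.02849 = 0.1518 M.
Ka(C6H5NH3+) = Kw/Kb = 1.0e-14 / 4.3 x 10^-10 = 2.33e-5.
[H^+] = sqrt(Ka x [C6H5NH3+]) = sqrt(2.33e-5 x 0.1518) = 0.00188 M.
pH = -log(0.00188) = 2.73.

2.73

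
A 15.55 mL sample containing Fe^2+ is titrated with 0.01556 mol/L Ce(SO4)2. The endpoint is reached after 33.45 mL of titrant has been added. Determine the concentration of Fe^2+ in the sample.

0.0335 M

n(Ce(SO4)2) = 0.01556 x 0.03345 = 0.0005205 mol.
From the balanced equation, 1 mol Ce(SO4)2 reacts with 1 mol Fe^2+, so n(Fe^2+) = 0.0005205 x 1/1 = 0.0005205 mol.
[Fe^2+] = 0.0005205 / 0.01555 L = 0.0335 M.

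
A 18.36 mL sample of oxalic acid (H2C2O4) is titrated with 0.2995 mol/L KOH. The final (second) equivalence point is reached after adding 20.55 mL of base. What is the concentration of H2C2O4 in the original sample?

n(KOH) = 0.2995 x 0.02055 = 0.006155 mol.
At the final (second) equivalence point, 2 mol OH^- react per mol H2C2O4, so n(H2C2O4) = 0.006155 / 2 = 0.003077 mol.
[H2C2O4] = 0.003077 / 0.01836 L = 0.168 M.

0.168 M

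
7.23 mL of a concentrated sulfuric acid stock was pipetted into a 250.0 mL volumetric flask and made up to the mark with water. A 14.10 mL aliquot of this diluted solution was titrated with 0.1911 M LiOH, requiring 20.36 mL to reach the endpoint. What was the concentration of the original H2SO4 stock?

n(LiOH) = 0.1911 x 0.02036 = 0.003891 mol.
n(H2SO4) in the aliquot = 0.003891 x 1/2 = 0.001945 mol.
[diluted H2SO4] = 0.001945 / 0.01410 = 0.1380 M.
Dilution factor = 250.0/7.230 = 34.58, so [stock] = 0.1380 x 34.58 = 4.77 M.

4.77 M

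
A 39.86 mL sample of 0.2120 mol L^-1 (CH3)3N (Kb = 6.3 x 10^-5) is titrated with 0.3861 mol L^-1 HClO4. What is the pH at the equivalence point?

5.33

n((CH3)3N) = 0.2120 x 0.03986 = 0.008450 mol; V(HClO4) at equivalence = 0.008450/0.3861 = 0.02189 L.
At equivalence the base is fully converted to (CH3)3NH+; total volume = 0.06175 L, so [(CH3)3NH+] = 0.008450/0.06175 = 0.1369 M.
Ka((CH3)3NH+) = Kw/Kb = 1.0e-14 / 6.3 x 10^-5 = 1.59e-10.
[H^+] = sqrt(Ka x [(CH3)3NH+]) = sqrt(1.59e-10 x 0.1369) = 4.66e-6 M.
pH = -log(4.66e-6) = 5.33.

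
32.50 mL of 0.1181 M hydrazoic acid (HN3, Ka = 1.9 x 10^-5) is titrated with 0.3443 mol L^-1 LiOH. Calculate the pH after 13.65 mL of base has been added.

n(acid) = 0.1181 x 0.03250 = 0.003838 mol; n(LiOH) added = 0.3443 x 0.01365 = 0.004700 mol.
Base is in excess by 0.004700 - 0.003838 = 0.0008614 mol in a total volume of 0.04615 L.
[OH^-] = 0.0008614/0.04615 = 0.01867 M, so pOH = 1.73 and pH = 14.00 - 1.73 = 12.27.

12.27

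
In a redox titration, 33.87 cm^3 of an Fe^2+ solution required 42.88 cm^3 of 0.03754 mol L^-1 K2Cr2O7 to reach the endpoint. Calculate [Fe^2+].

n(K2Cr2O7) = 0.03754 x 0.04288 = 0.001610 mol.
From the balanced equation, 1 mol K2Cr2O7 reacts with 6 mol Fe^2+, so n(Fe^2+) = 0.001610 x 6/1 = 0.009658 mol.
[Fe^2+] = 0.009658 / 0.03387 L = 0.285 M.

0.285 M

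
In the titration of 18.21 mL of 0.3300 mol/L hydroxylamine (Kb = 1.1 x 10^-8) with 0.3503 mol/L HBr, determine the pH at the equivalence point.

n(NH2OH) = 0.3300 x 0.01821 = 0.006009 mol; V(HBr) at equivalence = 0.006009/0.3503 = 0.01715 L.
At equivalence the base is fully converted to NH3OH+; total volume = 0.03536 L, so [NH3OH+] = 0.006009/0.03536 = 0.1699 M.
Ka(NH3OH+) = Kw/Kb = 1.0e-14 / 1.1 x 10^-8 = 9.09e-7.
[H^+] = sqrt(Ka x [NH3OH+]) = sqrt(9.09e-7 x 0.1699) = 0.000393 M.
pH = -log(0.000393) = 3.41.

3.41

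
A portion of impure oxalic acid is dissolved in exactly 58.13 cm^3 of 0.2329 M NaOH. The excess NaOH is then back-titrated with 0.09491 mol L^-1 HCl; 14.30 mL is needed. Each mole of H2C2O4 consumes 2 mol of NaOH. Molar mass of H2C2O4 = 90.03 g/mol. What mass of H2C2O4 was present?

Total n(NaOH) added = 0.2329 x 0.05813 = 0.01354 mol.
n(HCl) used = 0.09491 x 0.01430 = 0.001357 mol, which equals the excess n(NaOH).
So n(NaOH) consumed by the sample = 0.01354 - 0.001357 = 0.01218 mol.
n(H2C2O4) = 0.01218 / 2 = 0.006091 mol.
mass = 0.006091 mol x 90.03 g/mol = 0.548 g.

0.548 g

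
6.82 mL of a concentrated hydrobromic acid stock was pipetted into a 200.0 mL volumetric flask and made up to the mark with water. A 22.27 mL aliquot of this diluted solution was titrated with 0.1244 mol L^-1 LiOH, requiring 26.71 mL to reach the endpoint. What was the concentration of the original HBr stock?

4.38 M

n(LiOH) = 0.1244 x 0.02671 = 0.003323 mol.
n(HBr) in the aliquot = 0.003323 mol.
[diluted HBr] = 0.003323 / 0.02227 = 0.1492 M.
Dilution factor = 200.0/6.820 = 29.33, so [stock] = 0.1492 x 29.33 = 4.38 M.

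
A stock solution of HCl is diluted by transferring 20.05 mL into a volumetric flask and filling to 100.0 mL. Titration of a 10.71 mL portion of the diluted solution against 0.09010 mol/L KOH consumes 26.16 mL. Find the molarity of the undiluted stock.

1.10 M

n(KOH) = 0.09010 x 0.02616 = 0.002357 mol.
n(HCl) in the aliquot = 0.002357 mol.
[diluted HCl] = 0.002357 / 0.01071 = 0.2201 M.
Dilution factor = 100.0/20.05 = 4.988, so [stock] = 0.2201 x 4.988 = 1.10 M.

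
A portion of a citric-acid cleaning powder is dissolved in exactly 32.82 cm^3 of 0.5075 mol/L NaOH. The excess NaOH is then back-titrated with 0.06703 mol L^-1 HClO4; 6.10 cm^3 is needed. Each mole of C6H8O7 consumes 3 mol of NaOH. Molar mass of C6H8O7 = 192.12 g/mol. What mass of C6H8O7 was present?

1.04 g

Total n(NaOH) added = 0.5075 x 0.03282 = 0.01666 mol.
n(HClO4) used = 0.06703 x 0.006100 = 0.0004089 mol, which equals the excess n(NaOH).
So n(NaOH) consumed by the sample = 0.01666 - 0.0004089 = 0.01625 mol.
n(C6H8O7) = 0.01625 / 3 = 0.005416 mol.
mass = 0.005416 mol x 192.12 g/mol = 1.04 g.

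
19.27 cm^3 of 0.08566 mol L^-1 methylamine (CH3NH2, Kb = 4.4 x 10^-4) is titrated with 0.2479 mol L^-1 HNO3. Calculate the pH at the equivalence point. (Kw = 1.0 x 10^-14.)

5.92

n(CH3NH2) = 0.08566 x 0.01927 = 0.001651 mol; V(HNO3) at equivalence = 0.001651/0.2479 = 0.006659 L.
At equivalence the base is fully converted to CH3NH3+; total volume = 0.02593 L, so [CH3NH3+] = 0.001651/0.02593 = 0.06366 M.
Ka(CH3NH3+) = Kw/Kb = 1.0e-14 / 4.4 x 10^-4 = 2.27e-11.
[H^+] = sqrt(Ka x [CH3NH3+]) = sqrt(2.27e-11 x 0.06366) = 1.20e-6 M.
pH = -log(1.20e-6) = 5.92.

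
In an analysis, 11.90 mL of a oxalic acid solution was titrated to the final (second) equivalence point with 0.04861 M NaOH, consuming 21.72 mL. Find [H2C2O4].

n(NaOH) = 0.04861 x 0.02172 = 0.001056 mol.
At the final (second) equivalence point, 2 mol OH^- react per mol H2C2O4, so n(H2C2O4) = 0.001056 / 2 = 0.0005279 mol.
[H2C2O4] = 0.0005279 / 0.01190 L = 0.0444 M.

0.0444 M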